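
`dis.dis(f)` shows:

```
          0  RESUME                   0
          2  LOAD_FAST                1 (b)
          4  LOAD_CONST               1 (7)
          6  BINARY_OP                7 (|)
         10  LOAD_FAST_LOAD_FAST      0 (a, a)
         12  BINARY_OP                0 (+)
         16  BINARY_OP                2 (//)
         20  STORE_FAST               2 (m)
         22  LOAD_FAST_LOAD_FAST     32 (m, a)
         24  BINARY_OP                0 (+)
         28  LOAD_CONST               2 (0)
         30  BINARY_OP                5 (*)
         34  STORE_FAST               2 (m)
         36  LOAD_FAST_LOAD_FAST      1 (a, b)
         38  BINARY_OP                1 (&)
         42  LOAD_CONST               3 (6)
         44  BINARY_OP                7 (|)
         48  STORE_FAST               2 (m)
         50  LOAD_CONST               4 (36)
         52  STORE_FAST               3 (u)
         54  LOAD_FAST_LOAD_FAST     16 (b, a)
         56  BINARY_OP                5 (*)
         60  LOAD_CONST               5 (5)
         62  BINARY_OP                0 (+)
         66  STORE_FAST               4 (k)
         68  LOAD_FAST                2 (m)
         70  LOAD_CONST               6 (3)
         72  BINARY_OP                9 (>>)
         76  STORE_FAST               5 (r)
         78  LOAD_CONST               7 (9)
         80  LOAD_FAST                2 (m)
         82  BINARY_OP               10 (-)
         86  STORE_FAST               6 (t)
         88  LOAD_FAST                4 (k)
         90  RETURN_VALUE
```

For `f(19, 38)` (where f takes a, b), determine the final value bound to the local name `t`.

LOAD_FAST b → push 38. Stack: [38]
LOAD_CONST → push 7. Stack: [38, 7]
BINARY_OP | → 38 | 7 = 39. Stack: [39]
LOAD_FAST_LOAD_FAST a,a → push 19,19. Stack: [39, 19, 19]
BINARY_OP + → 19 + 19 = 38. Stack: [39, 38]
BINARY_OP // → 39 // 38 = 1. Stack: [1]
STORE_FAST m → m=1. Stack: []
LOAD_FAST_LOAD_FAST m,a → push 1,19. Stack: [1, 19]
BINARY_OP + → 1 + 19 = 20. Stack: [20]
LOAD_CONST → push 0. Stack: [20, 0]
BINARY_OP * → 20 * 0 = 0. Stack: [0]
STORE_FAST m → m=0. Stack: []
LOAD_FAST_LOAD_FAST a,b → push 19,38. Stack: [19, 38]
BINARY_OP & → 19 & 38 = 2. Stack: [2]
LOAD_CONST → push 6. Stack: [2, 6]
BINARY_OP | → 2 | 6 = 6. Stack: [6]
STORE_FAST m → m=6. Stack: []
LOAD_CONST → push 36. Stack: [36]
STORE_FAST u → u=36. Stack: []
LOAD_FAST_LOAD_FAST b,a → push 38,19. Stack: [38, 19]
BINARY_OP * → 38 * 19 = 722. Stack: [722]
LOAD_CONST → push 5. Stack: [722, 5]
BINARY_OP + → 722 + 5 = 727. Stack: [727]
STORE_FAST k → k=727. Stack: []
LOAD_FAST m → push 6. Stack: [6]
LOAD_CONST → push 3. Stack: [6, 3]
BINARY_OP >> → 6 >> 3 = 0. Stack: [0]
STORE_FAST r → r=0. Stack: []
LOAD_CONST → push 9. Stack: [9]
LOAD_FAST m → push 6. Stack: [9, 6]
BINARY_OP - → 9 - 6 = 3. Stack: [3]
STORE_FAST t → t=3. Stack: []
LOAD_FAST k → push 727. Stack: [727]
RETURN_VALUE → return 727.

3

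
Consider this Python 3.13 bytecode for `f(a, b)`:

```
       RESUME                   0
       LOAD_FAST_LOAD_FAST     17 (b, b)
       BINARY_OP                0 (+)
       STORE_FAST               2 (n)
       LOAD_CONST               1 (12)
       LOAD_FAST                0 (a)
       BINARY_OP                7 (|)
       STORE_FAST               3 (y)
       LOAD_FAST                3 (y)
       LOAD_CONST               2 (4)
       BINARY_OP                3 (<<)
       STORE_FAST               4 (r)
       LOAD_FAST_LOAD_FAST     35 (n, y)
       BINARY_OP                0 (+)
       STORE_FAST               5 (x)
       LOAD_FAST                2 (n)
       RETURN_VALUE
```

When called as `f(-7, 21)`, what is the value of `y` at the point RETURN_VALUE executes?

LOAD_FAST_LOAD_FAST b,b → push 21,21. Stack: [21, 21]
BINARY_OP + → 21 + 21 = 42. Stack: [42]
STORE_FAST n → n=42. Stack: []
LOAD_CONST → push 12. Stack: [12]
LOAD_FAST a → push -7. Stack: [12, -7]
BINARY_OP | → 12 | -7 = -3. Stack: [-3]
STORE_FAST y → y=-3. Stack: []
LOAD_FAST y → push -3. Stack: [-3]
LOAD_CONST → push 4. Stack: [-3, 4]
BINARY_OP << → -3 << 4 = -48. Stack: [-48]
STORE_FAST r → r=-48. Stack: []
LOAD_FAST_LOAD_FAST n,y → push 42,-3. Stack: [42, -3]
BINARY_OP + → 42 + -3 = 39. Stack: [39]
STORE_FAST x → x=39. Stack: []
LOAD_FAST n → push 42. Stack: [42]
RETURN_VALUE → return 42.

-3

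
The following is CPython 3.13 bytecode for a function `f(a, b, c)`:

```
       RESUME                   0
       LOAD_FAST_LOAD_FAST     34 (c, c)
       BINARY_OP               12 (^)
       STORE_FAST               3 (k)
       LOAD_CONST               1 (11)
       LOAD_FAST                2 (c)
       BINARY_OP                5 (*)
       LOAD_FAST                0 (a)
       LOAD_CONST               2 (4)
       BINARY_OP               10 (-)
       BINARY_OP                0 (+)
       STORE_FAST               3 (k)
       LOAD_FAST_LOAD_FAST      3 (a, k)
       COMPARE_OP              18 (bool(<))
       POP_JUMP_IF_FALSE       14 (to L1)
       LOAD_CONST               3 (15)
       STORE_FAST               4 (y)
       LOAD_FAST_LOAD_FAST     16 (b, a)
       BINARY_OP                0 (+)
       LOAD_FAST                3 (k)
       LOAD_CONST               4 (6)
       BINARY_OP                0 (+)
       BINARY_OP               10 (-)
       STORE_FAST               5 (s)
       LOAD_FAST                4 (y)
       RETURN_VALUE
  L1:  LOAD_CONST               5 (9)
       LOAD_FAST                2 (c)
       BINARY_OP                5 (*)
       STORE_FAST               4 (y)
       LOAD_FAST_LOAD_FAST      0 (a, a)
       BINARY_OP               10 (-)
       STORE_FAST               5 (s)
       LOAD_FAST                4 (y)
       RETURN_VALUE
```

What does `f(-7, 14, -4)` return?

-36

LOAD_FAST_LOAD_FAST c,c → push -4,-4. Stack: [-4, -4]
BINARY_OP ^ → -4 ^ -4 = 0. Stack: [0]
STORE_FAST k → k=0. Stack: []
LOAD_CONST → push 11. Stack: [11]
LOAD_FAST c → push -4. Stack: [11, -4]
BINARY_OP * → 11 * -4 = -44. Stack: [-44]
LOAD_FAST a → push -7. Stack: [-44, -7]
LOAD_CONST → push 4. Stack: [-44, -7, 4]
BINARY_OP - → -7 - 4 = -11. Stack: [-44, -11]
BINARY_OP + → -44 + -11 = -55. Stack: [-55]
STORE_FAST k → k=-55. Stack: []
LOAD_FAST_LOAD_FAST a,k → push -7,-55. Stack: [-7, -55]
COMPARE_OP bool(<) → -7 vs -55 = False. Stack: [False]
POP_JUMP_IF_FALSE → pop False; jump. Stack: []
LOAD_CONST → push 9. Stack: [9]
LOAD_FAST c → push -4. Stack: [9, -4]
BINARY_OP * → 9 * -4 = -36. Stack: [-36]
STORE_FAST y → y=-36. Stack: []
LOAD_FAST_LOAD_FAST a,a → push -7,-7. Stack: [-7, -7]
BINARY_OP - → -7 - -7 = 0. Stack: [0]
STORE_FAST s → s=0. Stack: []
LOAD_FAST y → push -36. Stack: [-36]
RETURN_VALUE → return -36.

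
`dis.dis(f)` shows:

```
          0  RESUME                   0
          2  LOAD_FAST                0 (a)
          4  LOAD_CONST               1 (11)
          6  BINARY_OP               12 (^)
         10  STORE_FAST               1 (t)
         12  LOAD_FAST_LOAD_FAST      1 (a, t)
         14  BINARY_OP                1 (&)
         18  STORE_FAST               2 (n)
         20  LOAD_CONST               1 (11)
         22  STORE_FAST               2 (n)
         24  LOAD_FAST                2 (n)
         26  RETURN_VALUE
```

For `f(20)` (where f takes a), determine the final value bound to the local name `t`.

31

LOAD_FAST a → push 20. Stack: [20]
LOAD_CONST → push 11. Stack: [20, 11]
BINARY_OP ^ → 20 ^ 11 = 31. Stack: [31]
STORE_FAST t → t=31. Stack: []
LOAD_FAST_LOAD_FAST a,t → push 20,31. Stack: [20, 31]
BINARY_OP & → 20 & 31 = 20. Stack: [20]
STORE_FAST n → n=20. Stack: []
LOAD_CONST → push 11. Stack: [11]
STORE_FAST n → n=11. Stack: []
LOAD_FAST n → push 11. Stack: [11]
RETURN_VALUE → return 11.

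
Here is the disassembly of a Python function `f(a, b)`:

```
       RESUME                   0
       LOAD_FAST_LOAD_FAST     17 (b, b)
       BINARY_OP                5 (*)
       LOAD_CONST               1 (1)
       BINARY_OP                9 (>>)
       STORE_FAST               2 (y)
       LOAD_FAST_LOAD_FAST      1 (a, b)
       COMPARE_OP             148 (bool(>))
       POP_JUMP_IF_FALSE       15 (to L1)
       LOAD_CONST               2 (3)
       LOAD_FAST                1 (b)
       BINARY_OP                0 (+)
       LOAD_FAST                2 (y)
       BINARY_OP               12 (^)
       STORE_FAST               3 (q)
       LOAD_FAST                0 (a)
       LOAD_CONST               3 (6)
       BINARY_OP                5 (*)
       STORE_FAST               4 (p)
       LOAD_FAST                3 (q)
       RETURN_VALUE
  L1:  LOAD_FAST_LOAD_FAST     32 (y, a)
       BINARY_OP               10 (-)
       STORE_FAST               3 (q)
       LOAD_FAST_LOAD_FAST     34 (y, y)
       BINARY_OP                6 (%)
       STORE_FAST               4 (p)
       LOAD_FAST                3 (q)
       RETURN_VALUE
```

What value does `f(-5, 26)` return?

343

LOAD_FAST_LOAD_FAST b,b → push 26,26. Stack: [26, 26]
BINARY_OP * → 26 * 26 = 676. Stack: [676]
LOAD_CONST → push 1. Stack: [676, 1]
BINARY_OP >> → 676 >> 1 = 338. Stack: [338]
STORE_FAST y → y=338. Stack: []
LOAD_FAST_LOAD_FAST a,b → push -5,26. Stack: [-5, 26]
COMPARE_OP bool(>) → -5 vs 26 = False. Stack: [False]
POP_JUMP_IF_FALSE → pop False; jump. Stack: []
LOAD_FAST_LOAD_FAST y,a → push 338,-5. Stack: [338, -5]
BINARY_OP - → 338 - -5 = 343. Stack: [343]
STORE_FAST q → q=343. Stack: []
LOAD_FAST_LOAD_FAST y,y → push 338,338. Stack: [338, 338]
BINARY_OP % → 338 % 338 = 0. Stack: [0]
STORE_FAST p → p=0. Stack: []
LOAD_FAST q → push 343. Stack: [343]
RETURN_VALUE → return 343.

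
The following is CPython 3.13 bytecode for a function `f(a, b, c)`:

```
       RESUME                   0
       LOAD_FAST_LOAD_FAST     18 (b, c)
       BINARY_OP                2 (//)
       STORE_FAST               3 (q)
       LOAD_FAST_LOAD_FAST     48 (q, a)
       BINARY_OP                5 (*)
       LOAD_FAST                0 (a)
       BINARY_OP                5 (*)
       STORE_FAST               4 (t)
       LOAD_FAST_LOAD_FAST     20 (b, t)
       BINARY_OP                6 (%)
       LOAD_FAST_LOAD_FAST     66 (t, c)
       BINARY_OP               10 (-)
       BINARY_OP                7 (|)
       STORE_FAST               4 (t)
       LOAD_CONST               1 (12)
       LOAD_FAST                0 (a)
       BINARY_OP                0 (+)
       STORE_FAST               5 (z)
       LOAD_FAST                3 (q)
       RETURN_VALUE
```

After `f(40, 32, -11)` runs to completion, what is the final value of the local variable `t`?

-4757

LOAD_FAST_LOAD_FAST b,c → push 32,-11. Stack: [32, -11]
BINARY_OP // → 32 // -11 = -3. Stack: [-3]
STORE_FAST q → q=-3. Stack: []
LOAD_FAST_LOAD_FAST q,a → push -3,40. Stack: [-3, 40]
BINARY_OP * → -3 * 40 = -120. Stack: [-120]
LOAD_FAST a → push 40. Stack: [-120, 40]
BINARY_OP * → -120 * 40 = -4800. Stack: [-4800]
STORE_FAST t → t=-4800. Stack: []
LOAD_FAST_LOAD_FAST b,t → push 32,-4800. Stack: [32, -4800]
BINARY_OP % → 32 % -4800 = -4768. Stack: [-4768]
LOAD_FAST_LOAD_FAST t,c → push -4800,-11. Stack: [-4768, -4800, -11]
BINARY_OP - → -4800 - -11 = -4789. Stack: [-4768, -4789]
BINARY_OP | → -4768 | -4789 = -4757. Stack: [-4757]
STORE_FAST t → t=-4757. Stack: []
LOAD_CONST → push 12. Stack: [12]
LOAD_FAST a → push 40. Stack: [12, 40]
BINARY_OP + → 12 + 40 = 52. Stack: [52]
STORE_FAST z → z=52. Stack: []
LOAD_FAST q → push -3. Stack: [-3]
RETURN_VALUE → return -3.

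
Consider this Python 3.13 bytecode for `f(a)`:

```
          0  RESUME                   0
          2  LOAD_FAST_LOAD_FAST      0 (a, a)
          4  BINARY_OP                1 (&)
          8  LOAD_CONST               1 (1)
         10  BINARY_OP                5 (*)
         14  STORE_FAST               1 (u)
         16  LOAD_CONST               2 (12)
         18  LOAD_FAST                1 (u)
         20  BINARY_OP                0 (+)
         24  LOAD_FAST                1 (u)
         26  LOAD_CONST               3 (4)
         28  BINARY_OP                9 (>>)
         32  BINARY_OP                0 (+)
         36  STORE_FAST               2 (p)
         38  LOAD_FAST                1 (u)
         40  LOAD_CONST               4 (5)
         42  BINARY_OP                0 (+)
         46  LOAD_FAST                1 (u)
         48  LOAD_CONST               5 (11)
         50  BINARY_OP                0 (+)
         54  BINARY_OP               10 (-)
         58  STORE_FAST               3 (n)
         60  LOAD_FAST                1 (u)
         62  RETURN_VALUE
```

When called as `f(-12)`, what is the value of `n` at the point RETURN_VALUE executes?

-6

LOAD_FAST_LOAD_FAST a,a → push -12,-12. Stack: [-12, -12]
BINARY_OP & → -12 & -12 = -12. Stack: [-12]
LOAD_CONST → push 1. Stack: [-12, 1]
BINARY_OP * → -12 * 1 = -12. Stack: [-12]
STORE_FAST u → u=-12. Stack: []
LOAD_CONST → push 12. Stack: [12]
LOAD_FAST u → push -12. Stack: [12, -12]
BINARY_OP + → 12 + -12 = 0. Stack: [0]
LOAD_FAST u → push -12. Stack: [0, -12]
LOAD_CONST → push 4. Stack: [0, -12, 4]
BINARY_OP >> → -12 >> 4 = -1. Stack: [0, -1]
BINARY_OP + → 0 + -1 = -1. Stack: [-1]
STORE_FAST p → p=-1. Stack: []
LOAD_FAST u → push -12. Stack: [-12]
LOAD_CONST → push 5. Stack: [-12, 5]
BINARY_OP + → -12 + 5 = -7. Stack: [-7]
LOAD_FAST u → push -12. Stack: [-7, -12]
LOAD_CONST → push 11. Stack: [-7, -12, 11]
BINARY_OP + → -12 + 11 = -1. Stack: [-7, -1]
BINARY_OP - → -7 - -1 = -6. Stack: [-6]
STORE_FAST n → n=-6. Stack: []
LOAD_FAST u → push -12. Stack: [-12]
RETURN_VALUE → return -12.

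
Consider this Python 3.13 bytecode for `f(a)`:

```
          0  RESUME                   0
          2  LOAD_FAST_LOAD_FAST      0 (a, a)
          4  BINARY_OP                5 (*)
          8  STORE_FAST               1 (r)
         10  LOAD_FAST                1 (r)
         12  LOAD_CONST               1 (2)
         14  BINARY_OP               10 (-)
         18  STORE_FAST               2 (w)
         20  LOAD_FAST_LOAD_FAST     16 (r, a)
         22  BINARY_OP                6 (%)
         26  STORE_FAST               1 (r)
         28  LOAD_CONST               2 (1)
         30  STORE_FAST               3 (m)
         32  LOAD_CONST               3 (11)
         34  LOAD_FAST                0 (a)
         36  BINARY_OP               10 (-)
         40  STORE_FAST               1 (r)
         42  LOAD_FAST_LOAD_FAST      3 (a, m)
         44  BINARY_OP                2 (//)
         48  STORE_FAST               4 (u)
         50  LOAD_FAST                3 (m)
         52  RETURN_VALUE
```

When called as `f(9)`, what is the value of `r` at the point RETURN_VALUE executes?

2

LOAD_FAST_LOAD_FAST a,a → push 9,9. Stack: [9, 9]
BINARY_OP * → 9 * 9 = 81. Stack: [81]
STORE_FAST r → r=81. Stack: []
LOAD_FAST r → push 81. Stack: [81]
LOAD_CONST → push 2. Stack: [81, 2]
BINARY_OP - → 81 - 2 = 79. Stack: [79]
STORE_FAST w → w=79. Stack: []
LOAD_FAST_LOAD_FAST r,a → push 81,9. Stack: [81, 9]
BINARY_OP % → 81 % 9 = 0. Stack: [0]
STORE_FAST r → r=0. Stack: []
LOAD_CONST → push 1. Stack: [1]
STORE_FAST m → m=1. Stack: []
LOAD_CONST → push 11. Stack: [11]
LOAD_FAST a → push 9. Stack: [11, 9]
BINARY_OP - → 11 - 9 = 2. Stack: [2]
STORE_FAST r → r=2. Stack: []
LOAD_FAST_LOAD_FAST a,m → push 9,1. Stack: [9, 1]
BINARY_OP // → 9 // 1 = 9. Stack: [9]
STORE_FAST u → u=9. Stack: []
LOAD_FAST m → push 1. Stack: [1]
RETURN_VALUE → return 1.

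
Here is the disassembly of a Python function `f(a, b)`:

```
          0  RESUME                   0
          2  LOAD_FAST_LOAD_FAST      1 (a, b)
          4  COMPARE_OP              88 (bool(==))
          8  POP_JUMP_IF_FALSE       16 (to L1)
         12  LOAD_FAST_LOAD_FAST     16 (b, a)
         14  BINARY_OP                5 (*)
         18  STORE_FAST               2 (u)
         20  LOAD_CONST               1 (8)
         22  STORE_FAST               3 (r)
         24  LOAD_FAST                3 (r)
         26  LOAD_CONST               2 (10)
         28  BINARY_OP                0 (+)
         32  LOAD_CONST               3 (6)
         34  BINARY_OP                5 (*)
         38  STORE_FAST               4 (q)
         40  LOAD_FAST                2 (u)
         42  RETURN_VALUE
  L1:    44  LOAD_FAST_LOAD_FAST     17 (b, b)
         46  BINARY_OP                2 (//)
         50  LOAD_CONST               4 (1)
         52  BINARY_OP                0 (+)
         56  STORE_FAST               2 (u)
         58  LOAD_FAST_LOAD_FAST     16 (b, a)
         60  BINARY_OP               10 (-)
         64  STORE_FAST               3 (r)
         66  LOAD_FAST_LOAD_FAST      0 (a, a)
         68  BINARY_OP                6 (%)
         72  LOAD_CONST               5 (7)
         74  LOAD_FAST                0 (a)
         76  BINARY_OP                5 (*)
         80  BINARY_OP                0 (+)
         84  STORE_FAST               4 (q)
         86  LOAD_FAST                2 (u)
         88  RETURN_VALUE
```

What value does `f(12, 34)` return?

2

LOAD_FAST_LOAD_FAST a,b → push 12,34. Stack: [12, 34]
COMPARE_OP bool(==) → 12 vs 34 = False. Stack: [False]
POP_JUMP_IF_FALSE → pop False; jump. Stack: []
LOAD_FAST_LOAD_FAST b,b → push 34,34. Stack: [34, 34]
BINARY_OP // → 34 // 34 = 1. Stack: [1]
LOAD_CONST → push 1. Stack: [1, 1]
BINARY_OP + → 1 + 1 = 2. Stack: [2]
STORE_FAST u → u=2. Stack: []
LOAD_FAST_LOAD_FAST b,a → push 34,12. Stack: [34, 12]
BINARY_OP - → 34 - 12 = 22. Stack: [22]
STORE_FAST r → r=22. Stack: []
LOAD_FAST_LOAD_FAST a,a → push 12,12. Stack: [12, 12]
BINARY_OP % → 12 % 12 = 0. Stack: [0]
LOAD_CONST → push 7. Stack: [0, 7]
LOAD_FAST a → push 12. Stack: [0, 7, 12]
BINARY_OP * → 7 * 12 = 84. Stack: [0, 84]
BINARY_OP + → 0 + 84 = 84. Stack: [84]
STORE_FAST q → q=84. Stack: []
LOAD_FAST u → push 2. Stack: [2]
RETURN_VALUE → return 2.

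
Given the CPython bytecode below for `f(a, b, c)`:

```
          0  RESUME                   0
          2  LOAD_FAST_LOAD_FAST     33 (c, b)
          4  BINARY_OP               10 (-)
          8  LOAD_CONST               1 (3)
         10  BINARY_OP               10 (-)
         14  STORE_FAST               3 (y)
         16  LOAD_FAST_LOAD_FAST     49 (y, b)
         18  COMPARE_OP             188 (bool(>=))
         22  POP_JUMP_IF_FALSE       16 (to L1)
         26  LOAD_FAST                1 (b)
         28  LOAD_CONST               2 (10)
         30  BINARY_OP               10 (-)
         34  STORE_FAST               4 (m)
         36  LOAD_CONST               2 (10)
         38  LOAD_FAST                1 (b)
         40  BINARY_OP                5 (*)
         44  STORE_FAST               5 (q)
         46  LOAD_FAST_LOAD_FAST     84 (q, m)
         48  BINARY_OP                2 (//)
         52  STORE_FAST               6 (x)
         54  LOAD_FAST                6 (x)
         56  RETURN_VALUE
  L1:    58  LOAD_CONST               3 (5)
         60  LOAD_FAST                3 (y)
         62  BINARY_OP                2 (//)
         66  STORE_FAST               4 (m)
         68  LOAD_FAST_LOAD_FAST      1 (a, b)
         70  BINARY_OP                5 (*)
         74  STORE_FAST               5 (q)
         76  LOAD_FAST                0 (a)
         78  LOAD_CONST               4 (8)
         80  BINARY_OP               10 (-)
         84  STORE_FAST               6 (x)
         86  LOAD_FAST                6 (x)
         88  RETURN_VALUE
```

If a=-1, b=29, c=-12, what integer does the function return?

-9

LOAD_FAST_LOAD_FAST c,b → push -12,29. Stack: [-12, 29]
BINARY_OP - → -12 - 29 = -41. Stack: [-41]
LOAD_CONST → push 3. Stack: [-41, 3]
BINARY_OP - → -41 - 3 = -44. Stack: [-44]
STORE_FAST y → y=-44. Stack: []
LOAD_FAST_LOAD_FAST y,b → push -44,29. Stack: [-44, 29]
COMPARE_OP bool(>=) → -44 vs 29 = False. Stack: [False]
POP_JUMP_IF_FALSE → pop False; jump. Stack: []
LOAD_CONST → push 5. Stack: [5]
LOAD_FAST y → push -44. Stack: [5, -44]
BINARY_OP // → 5 // -44 = -1. Stack: [-1]
STORE_FAST m → m=-1. Stack: []
LOAD_FAST_LOAD_FAST a,b → push -1,29. Stack: [-1, 29]
BINARY_OP * → -1 * 29 = -29. Stack: [-29]
STORE_FAST q → q=-29. Stack: []
LOAD_FAST a → push -1. Stack: [-1]
LOAD_CONST → push 8. Stack: [-1, 8]
BINARY_OP - → -1 - 8 = -9. Stack: [-9]
STORE_FAST x → x=-9. Stack: []
LOAD_FAST x → push -9. Stack: [-9]
RETURN_VALUE → return -9.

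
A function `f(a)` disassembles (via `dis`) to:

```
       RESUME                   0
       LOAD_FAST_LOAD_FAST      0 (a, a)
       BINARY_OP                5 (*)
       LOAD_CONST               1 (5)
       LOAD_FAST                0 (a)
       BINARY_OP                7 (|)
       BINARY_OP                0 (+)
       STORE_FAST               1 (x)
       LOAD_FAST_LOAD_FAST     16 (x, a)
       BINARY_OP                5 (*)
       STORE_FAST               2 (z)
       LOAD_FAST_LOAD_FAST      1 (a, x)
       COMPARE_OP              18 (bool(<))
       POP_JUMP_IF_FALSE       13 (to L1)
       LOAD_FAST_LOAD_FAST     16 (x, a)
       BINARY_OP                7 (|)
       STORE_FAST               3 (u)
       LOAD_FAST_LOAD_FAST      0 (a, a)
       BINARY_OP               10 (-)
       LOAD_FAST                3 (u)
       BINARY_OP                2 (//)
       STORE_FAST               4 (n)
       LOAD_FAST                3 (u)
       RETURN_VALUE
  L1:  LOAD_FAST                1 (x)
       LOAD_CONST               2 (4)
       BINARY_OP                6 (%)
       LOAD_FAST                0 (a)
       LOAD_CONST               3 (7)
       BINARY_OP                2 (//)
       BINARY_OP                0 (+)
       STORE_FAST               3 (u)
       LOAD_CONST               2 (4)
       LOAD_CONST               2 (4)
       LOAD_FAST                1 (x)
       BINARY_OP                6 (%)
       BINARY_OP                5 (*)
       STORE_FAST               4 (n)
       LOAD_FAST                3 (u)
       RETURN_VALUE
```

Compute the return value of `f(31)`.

LOAD_FAST_LOAD_FAST a,a → push 31,31. Stack: [31, 31]
BINARY_OP * → 31 * 31 = 961. Stack: [961]
LOAD_CONST → push 5. Stack: [961, 5]
LOAD_FAST a → push 31. Stack: [961, 5, 31]
BINARY_OP | → 5 | 31 = 31. Stack: [961, 31]
BINARY_OP + → 961 + 31 = 992. Stack: [992]
STORE_FAST x → x=992. Stack: []
LOAD_FAST_LOAD_FAST x,a → push 992,31. Stack: [992, 31]
BINARY_OP * → 992 * 31 = 30752. Stack: [30752]
STORE_FAST z → z=30752. Stack: []
LOAD_FAST_LOAD_FAST a,x → push 31,992. Stack: [31, 992]
COMPARE_OP bool(<) → 31 vs 992 = True. Stack: [True]
POP_JUMP_IF_FALSE → pop True; no jump. Stack: []
LOAD_FAST_LOAD_FAST x,a → push 992,31. Stack: [992, 31]
BINARY_OP | → 992 | 31 = 1023. Stack: [1023]
STORE_FAST u → u=1023. Stack: []
LOAD_FAST_LOAD_FAST a,a → push 31,31. Stack: [31, 31]
BINARY_OP - → 31 - 31 = 0. Stack: [0]
LOAD_FAST u → push 1023. Stack: [0, 1023]
BINARY_OP // → 0 // 1023 = 0. Stack: [0]
STORE_FAST n → n=0. Stack: []
LOAD_FAST u → push 1023. Stack: [1023]
RETURN_VALUE → return 1023.

1023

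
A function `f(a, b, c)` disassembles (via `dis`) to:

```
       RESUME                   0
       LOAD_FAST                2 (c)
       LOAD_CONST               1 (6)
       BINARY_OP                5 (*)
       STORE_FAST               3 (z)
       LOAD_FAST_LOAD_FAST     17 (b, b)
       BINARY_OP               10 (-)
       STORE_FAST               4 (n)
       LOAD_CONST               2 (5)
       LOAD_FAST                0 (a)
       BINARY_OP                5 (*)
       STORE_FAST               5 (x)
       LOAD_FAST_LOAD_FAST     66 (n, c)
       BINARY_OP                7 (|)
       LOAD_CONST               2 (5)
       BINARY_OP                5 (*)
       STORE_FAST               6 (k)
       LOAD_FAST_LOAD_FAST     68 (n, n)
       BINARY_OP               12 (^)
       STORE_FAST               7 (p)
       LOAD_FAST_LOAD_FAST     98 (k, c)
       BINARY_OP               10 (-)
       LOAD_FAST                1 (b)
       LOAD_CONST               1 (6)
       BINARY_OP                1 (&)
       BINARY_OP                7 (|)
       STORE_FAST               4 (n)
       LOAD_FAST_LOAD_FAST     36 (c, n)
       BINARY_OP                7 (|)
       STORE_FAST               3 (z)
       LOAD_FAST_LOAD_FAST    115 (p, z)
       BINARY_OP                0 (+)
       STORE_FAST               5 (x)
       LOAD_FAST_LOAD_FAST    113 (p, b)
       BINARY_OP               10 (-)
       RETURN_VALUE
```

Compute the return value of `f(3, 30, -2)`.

-30

LOAD_FAST c → push -2. Stack: [-2]
LOAD_CONST → push 6. Stack: [-2, 6]
BINARY_OP * → -2 * 6 = -12. Stack: [-12]
STORE_FAST z → z=-12. Stack: []
LOAD_FAST_LOAD_FAST b,b → push 30,30. Stack: [30, 30]
BINARY_OP - → 30 - 30 = 0. Stack: [0]
STORE_FAST n → n=0. Stack: []
LOAD_CONST → push 5. Stack: [5]
LOAD_FAST a → push 3. Stack: [5, 3]
BINARY_OP * → 5 * 3 = 15. Stack: [15]
STORE_FAST x → x=15. Stack: []
LOAD_FAST_LOAD_FAST n,c → push 0,-2. Stack: [0, -2]
BINARY_OP | → 0 | -2 = -2. Stack: [-2]
LOAD_CONST → push 5. Stack: [-2, 5]
BINARY_OP * → -2 * 5 = -10. Stack: [-10]
STORE_FAST k → k=-10. Stack: []
LOAD_FAST_LOAD_FAST n,n → push 0,0. Stack: [0, 0]
BINARY_OP ^ → 0 ^ 0 = 0. Stack: [0]
STORE_FAST p → p=0. Stack: []
LOAD_FAST_LOAD_FAST k,c → push -10,-2. Stack: [-10, -2]
BINARY_OP - → -10 - -2 = -8. Stack: [-8]
LOAD_FAST b → push 30. Stack: [-8, 30]
LOAD_CONST → push 6. Stack: [-8, 30, 6]
BINARY_OP & → 30 & 6 = 6. Stack: [-8, 6]
BINARY_OP | → -8 | 6 = -2. Stack: [-2]
STORE_FAST n → n=-2. Stack: []
LOAD_FAST_LOAD_FAST c,n → push -2,-2. Stack: [-2, -2]
BINARY_OP | → -2 | -2 = -2. Stack: [-2]
STORE_FAST z → z=-2. Stack: []
LOAD_FAST_LOAD_FAST p,z → push 0,-2. Stack: [0, -2]
BINARY_OP + → 0 + -2 = -2. Stack: [-2]
STORE_FAST x → x=-2. Stack: []
LOAD_FAST_LOAD_FAST p,b → push 0,30. Stack: [0, 30]
BINARY_OP - → 0 - 30 = -30. Stack: [-30]
RETURN_VALUE → return -30.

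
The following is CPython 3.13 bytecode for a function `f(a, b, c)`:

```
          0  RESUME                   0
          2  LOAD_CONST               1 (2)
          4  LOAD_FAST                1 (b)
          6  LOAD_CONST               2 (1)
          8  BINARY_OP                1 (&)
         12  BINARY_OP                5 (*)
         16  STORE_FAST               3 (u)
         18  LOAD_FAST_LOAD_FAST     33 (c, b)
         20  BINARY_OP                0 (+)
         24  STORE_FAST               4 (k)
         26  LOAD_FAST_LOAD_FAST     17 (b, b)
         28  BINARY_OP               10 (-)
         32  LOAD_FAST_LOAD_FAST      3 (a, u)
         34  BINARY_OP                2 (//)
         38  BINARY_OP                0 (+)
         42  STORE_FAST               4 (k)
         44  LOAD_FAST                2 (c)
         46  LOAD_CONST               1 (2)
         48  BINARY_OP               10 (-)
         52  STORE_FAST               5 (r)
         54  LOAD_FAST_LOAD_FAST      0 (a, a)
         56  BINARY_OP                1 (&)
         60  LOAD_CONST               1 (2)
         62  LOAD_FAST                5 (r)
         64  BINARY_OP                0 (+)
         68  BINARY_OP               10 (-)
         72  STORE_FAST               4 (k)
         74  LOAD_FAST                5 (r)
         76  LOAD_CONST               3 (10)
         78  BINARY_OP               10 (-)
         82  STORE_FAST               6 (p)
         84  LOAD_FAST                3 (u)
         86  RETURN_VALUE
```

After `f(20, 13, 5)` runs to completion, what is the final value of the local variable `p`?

-7

LOAD_CONST → push 2. Stack: [2]
LOAD_FAST b → push 13. Stack: [2, 13]
LOAD_CONST → push 1. Stack: [2, 13, 1]
BINARY_OP & → 13 & 1 = 1. Stack: [2, 1]
BINARY_OP * → 2 * 1 = 2. Stack: [2]
STORE_FAST u → u=2. Stack: []
LOAD_FAST_LOAD_FAST c,b → push 5,13. Stack: [5, 13]
BINARY_OP + → 5 + 13 = 18. Stack: [18]
STORE_FAST k → k=18. Stack: []
LOAD_FAST_LOAD_FAST b,b → push 13,13. Stack: [13, 13]
BINARY_OP - → 13 - 13 = 0. Stack: [0]
LOAD_FAST_LOAD_FAST a,u → push 20,2. Stack: [0, 20, 2]
BINARY_OP // → 20 // 2 = 10. Stack: [0, 10]
BINARY_OP + → 0 + 10 = 10. Stack: [10]
STORE_FAST k → k=10. Stack: []
LOAD_FAST c → push 5. Stack: [5]
LOAD_CONST → push 2. Stack: [5, 2]
BINARY_OP - → 5 - 2 = 3. Stack: [3]
STORE_FAST r → r=3. Stack: []
LOAD_FAST_LOAD_FAST a,a → push 20,20. Stack: [20, 20]
BINARY_OP & → 20 & 20 = 20. Stack: [20]
LOAD_CONST → push 2. Stack: [20, 2]
LOAD_FAST r → push 3. Stack: [20, 2, 3]
BINARY_OP + → 2 + 3 = 5. Stack: [20, 5]
BINARY_OP - → 20 - 5 = 15. Stack: [15]
STORE_FAST k → k=15. Stack: []
LOAD_FAST r → push 3. Stack: [3]
LOAD_CONST → push 10. Stack: [3, 10]
BINARY_OP - → 3 - 10 = -7. Stack: [-7]
STORE_FAST p → p=-7. Stack: []
LOAD_FAST u → push 2. Stack: [2]
RETURN_VALUE → return 2.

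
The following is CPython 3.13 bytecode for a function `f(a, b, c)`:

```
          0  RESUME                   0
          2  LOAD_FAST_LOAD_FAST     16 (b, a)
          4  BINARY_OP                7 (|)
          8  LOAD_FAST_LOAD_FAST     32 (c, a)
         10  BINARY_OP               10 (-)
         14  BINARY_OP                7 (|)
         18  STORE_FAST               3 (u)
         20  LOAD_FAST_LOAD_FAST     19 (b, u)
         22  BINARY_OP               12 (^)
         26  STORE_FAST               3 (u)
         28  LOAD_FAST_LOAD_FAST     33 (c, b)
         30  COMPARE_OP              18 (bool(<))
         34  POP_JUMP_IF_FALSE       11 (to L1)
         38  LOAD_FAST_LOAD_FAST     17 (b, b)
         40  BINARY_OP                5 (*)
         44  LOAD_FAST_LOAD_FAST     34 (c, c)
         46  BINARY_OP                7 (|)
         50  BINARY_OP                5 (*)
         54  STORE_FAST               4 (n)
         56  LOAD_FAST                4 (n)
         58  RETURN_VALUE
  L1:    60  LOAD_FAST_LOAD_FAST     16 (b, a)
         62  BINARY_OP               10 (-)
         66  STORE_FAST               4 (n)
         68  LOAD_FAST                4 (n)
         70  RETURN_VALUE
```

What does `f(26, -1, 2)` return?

LOAD_FAST_LOAD_FAST b,a → push -1,26. Stack: [-1, 26]
BINARY_OP | → -1 | 26 = -1. Stack: [-1]
LOAD_FAST_LOAD_FAST c,a → push 2,26. Stack: [-1, 2, 26]
BINARY_OP - → 2 - 26 = -24. Stack: [-1, -24]
BINARY_OP | → -1 | -24 = -1. Stack: [-1]
STORE_FAST u → u=-1. Stack: []
LOAD_FAST_LOAD_FAST b,u → push -1,-1. Stack: [-1, -1]
BINARY_OP ^ → -1 ^ -1 = 0. Stack: [0]
STORE_FAST u → u=0. Stack: []
LOAD_FAST_LOAD_FAST c,b → push 2,-1. Stack: [2, -1]
COMPARE_OP bool(<) → 2 vs -1 = False. Stack: [False]
POP_JUMP_IF_FALSE → pop False; jump. Stack: []
LOAD_FAST_LOAD_FAST b,a → push -1,26. Stack: [-1, 26]
BINARY_OP - → -1 - 26 = -27. Stack: [-27]
STORE_FAST n → n=-27. Stack: []
LOAD_FAST n → push -27. Stack: [-27]
RETURN_VALUE → return -27.

-27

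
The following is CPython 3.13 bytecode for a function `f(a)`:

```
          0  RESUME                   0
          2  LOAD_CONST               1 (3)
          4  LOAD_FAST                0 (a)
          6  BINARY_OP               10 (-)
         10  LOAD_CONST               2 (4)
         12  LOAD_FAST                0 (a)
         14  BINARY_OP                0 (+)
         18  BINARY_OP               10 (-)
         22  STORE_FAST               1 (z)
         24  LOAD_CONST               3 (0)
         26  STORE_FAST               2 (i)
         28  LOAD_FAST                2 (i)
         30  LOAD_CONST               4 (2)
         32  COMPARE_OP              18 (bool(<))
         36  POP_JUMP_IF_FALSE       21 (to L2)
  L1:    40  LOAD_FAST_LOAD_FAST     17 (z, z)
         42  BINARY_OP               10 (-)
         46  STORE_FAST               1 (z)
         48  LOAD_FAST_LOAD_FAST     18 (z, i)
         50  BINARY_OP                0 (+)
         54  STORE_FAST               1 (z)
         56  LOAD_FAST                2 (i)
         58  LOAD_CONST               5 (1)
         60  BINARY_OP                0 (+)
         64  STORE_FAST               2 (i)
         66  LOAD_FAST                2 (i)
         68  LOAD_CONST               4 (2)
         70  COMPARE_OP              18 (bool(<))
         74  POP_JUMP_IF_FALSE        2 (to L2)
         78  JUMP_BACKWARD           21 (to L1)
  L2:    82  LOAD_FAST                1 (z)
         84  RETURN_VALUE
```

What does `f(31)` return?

LOAD_CONST → push 3. Stack: [3]
LOAD_FAST a → push 31. Stack: [3, 31]
BINARY_OP - → 3 - 31 = -28. Stack: [-28]
LOAD_CONST → push 4. Stack: [-28, 4]
LOAD_FAST a → push 31. Stack: [-28, 4, 31]
BINARY_OP + → 4 + 31 = 35. Stack: [-28, 35]
BINARY_OP - → -28 - 35 = -63. Stack: [-63]
STORE_FAST z → z=-63. Stack: []
LOAD_CONST → push 0. Stack: [0]
STORE_FAST i → i=0. Stack: []
LOAD_FAST i → push 0. Stack: [0]
LOAD_CONST → push 2. Stack: [0, 2]
COMPARE_OP bool(<) → 0 vs 2 = True. Stack: [True]
POP_JUMP_IF_FALSE → pop True; no jump. Stack: []
LOAD_FAST_LOAD_FAST z,z → push -63,-63. Stack: [-63, -63]
BINARY_OP - → -63 - -63 = 0. Stack: [0]
STORE_FAST z → z=0. Stack: []
LOAD_FAST_LOAD_FAST z,i → push 0,0. Stack: [0, 0]
BINARY_OP + → 0 + 0 = 0. Stack: [0]
STORE_FAST z → z=0. Stack: []
LOAD_FAST i → push 0. Stack: [0]
LOAD_CONST → push 1. Stack: [0, 1]
BINARY_OP + → 0 + 1 = 1. Stack: [1]
STORE_FAST i → i=1. Stack: []
LOAD_FAST i → push 1. Stack: [1]
LOAD_CONST → push 2. Stack: [1, 2]
COMPARE_OP bool(<) → 1 vs 2 = True. Stack: [True]
POP_JUMP_IF_FALSE → pop True; no jump. Stack: []
LOAD_FAST_LOAD_FAST z,z → push 0,0. Stack: [0, 0]
BINARY_OP - → 0 - 0 = 0. Stack: [0]
STORE_FAST z → z=0. Stack: []
LOAD_FAST_LOAD_FAST z,i → push 0,1. Stack: [0, 1]
BINARY_OP + → 0 + 1 = 1. Stack: [1]
STORE_FAST z → z=1. Stack: []
LOAD_FAST i → push 1. Stack: [1]
LOAD_CONST → push 1. Stack: [1, 1]
BINARY_OP + → 1 + 1 = 2. Stack: [2]
STORE_FAST i → i=2. Stack: []
LOAD_FAST i → push 2. Stack: [2]
LOAD_CONST → push 2. Stack: [2, 2]
COMPARE_OP bool(<) → 2 vs 2 = False. Stack: [False]
POP_JUMP_IF_FALSE → pop False; jump. Stack: []
LOAD_FAST z → push 1. Stack: [1]
RETURN_VALUE → return 1.

1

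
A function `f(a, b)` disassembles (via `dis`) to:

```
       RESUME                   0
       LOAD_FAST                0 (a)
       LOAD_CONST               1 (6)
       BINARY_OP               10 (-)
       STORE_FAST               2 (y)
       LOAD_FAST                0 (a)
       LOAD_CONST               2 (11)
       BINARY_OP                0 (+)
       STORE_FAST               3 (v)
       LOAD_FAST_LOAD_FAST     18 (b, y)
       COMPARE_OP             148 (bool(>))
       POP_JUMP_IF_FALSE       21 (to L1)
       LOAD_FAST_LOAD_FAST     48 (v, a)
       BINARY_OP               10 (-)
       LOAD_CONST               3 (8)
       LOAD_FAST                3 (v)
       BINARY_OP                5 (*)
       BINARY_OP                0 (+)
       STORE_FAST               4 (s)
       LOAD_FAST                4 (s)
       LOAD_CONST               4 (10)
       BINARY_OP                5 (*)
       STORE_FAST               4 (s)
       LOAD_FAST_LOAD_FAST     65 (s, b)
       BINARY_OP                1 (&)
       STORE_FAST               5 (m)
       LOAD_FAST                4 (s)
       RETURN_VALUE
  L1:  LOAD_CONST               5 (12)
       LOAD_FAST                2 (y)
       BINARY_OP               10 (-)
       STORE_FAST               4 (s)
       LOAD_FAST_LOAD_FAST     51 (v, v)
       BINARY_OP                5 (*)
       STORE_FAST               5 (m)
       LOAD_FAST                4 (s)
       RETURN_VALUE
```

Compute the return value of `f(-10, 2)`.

LOAD_FAST a → push -10. Stack: [-10]
LOAD_CONST → push 6. Stack: [-10, 6]
BINARY_OP - → -10 - 6 = -16. Stack: [-16]
STORE_FAST y → y=-16. Stack: []
LOAD_FAST a → push -10. Stack: [-10]
LOAD_CONST → push 11. Stack: [-10, 11]
BINARY_OP + → -10 + 11 = 1. Stack: [1]
STORE_FAST v → v=1. Stack: []
LOAD_FAST_LOAD_FAST b,y → push 2,-16. Stack: [2, -16]
COMPARE_OP bool(>) → 2 vs -16 = True. Stack: [True]
POP_JUMP_IF_FALSE → pop True; no jump. Stack: []
LOAD_FAST_LOAD_FAST v,a → push 1,-10. Stack: [1, -10]
BINARY_OP - → 1 - -10 = 11. Stack: [11]
LOAD_CONST → push 8. Stack: [11, 8]
LOAD_FAST v → push 1. Stack: [11, 8, 1]
BINARY_OP * → 8 * 1 = 8. Stack: [11, 8]
BINARY_OP + → 11 + 8 = 19. Stack: [19]
STORE_FAST s → s=19. Stack: []
LOAD_FAST s → push 19. Stack: [19]
LOAD_CONST → push 10. Stack: [19, 10]
BINARY_OP * → 19 * 10 = 190. Stack: [190]
STORE_FAST s → s=190. Stack: []
LOAD_FAST_LOAD_FAST s,b → push 190,2. Stack: [190, 2]
BINARY_OP & → 190 & 2 = 2. Stack: [2]
STORE_FAST m → m=2. Stack: []
LOAD_FAST s → push 190. Stack: [190]
RETURN_VALUE → return 190.

190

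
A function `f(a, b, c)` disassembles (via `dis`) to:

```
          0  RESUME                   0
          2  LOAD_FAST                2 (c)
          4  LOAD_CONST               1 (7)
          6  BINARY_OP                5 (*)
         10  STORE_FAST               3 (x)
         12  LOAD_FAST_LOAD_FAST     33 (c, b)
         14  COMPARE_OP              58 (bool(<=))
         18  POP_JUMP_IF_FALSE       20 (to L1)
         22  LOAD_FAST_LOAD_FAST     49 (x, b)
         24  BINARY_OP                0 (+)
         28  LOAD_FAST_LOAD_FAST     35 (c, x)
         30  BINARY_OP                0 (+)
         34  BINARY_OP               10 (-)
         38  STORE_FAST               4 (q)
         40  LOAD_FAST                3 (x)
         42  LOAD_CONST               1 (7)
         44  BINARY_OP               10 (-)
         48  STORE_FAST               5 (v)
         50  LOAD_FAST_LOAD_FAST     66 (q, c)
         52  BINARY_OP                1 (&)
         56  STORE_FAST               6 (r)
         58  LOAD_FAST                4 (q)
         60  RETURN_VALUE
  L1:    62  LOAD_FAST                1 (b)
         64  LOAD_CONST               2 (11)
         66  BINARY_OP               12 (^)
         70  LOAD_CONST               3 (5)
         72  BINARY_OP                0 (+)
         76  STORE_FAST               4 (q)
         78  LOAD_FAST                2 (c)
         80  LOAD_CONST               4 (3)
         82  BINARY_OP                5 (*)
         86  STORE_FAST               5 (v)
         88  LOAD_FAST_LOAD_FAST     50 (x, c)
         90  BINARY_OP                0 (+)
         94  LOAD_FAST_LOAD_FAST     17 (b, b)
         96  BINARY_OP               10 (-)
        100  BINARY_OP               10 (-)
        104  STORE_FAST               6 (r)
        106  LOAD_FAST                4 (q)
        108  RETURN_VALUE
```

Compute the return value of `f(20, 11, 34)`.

5

LOAD_FAST c → push 34. Stack: [34]
LOAD_CONST → push 7. Stack: [34, 7]
BINARY_OP * → 34 * 7 = 238. Stack: [238]
STORE_FAST x → x=238. Stack: []
LOAD_FAST_LOAD_FAST c,b → push 34,11. Stack: [34, 11]
COMPARE_OP bool(<=) → 34 vs 11 = False. Stack: [False]
POP_JUMP_IF_FALSE → pop False; jump. Stack: []
LOAD_FAST b → push 11. Stack: [11]
LOAD_CONST → push 11. Stack: [11, 11]
BINARY_OP ^ → 11 ^ 11 = 0. Stack: [0]
LOAD_CONST → push 5. Stack: [0, 5]
BINARY_OP + → 0 + 5 = 5. Stack: [5]
STORE_FAST q → q=5. Stack: []
LOAD_FAST c → push 34. Stack: [34]
LOAD_CONST → push 3. Stack: [34, 3]
BINARY_OP * → 34 * 3 = 102. Stack: [102]
STORE_FAST v → v=102. Stack: []
LOAD_FAST_LOAD_FAST x,c → push 238,34. Stack: [238, 34]
BINARY_OP + → 238 + 34 = 272. Stack: [272]
LOAD_FAST_LOAD_FAST b,b → push 11,11. Stack: [272, 11, 11]
BINARY_OP - → 11 - 11 = 0. Stack: [272, 0]
BINARY_OP - → 272 - 0 = 272. Stack: [272]
STORE_FAST r → r=272. Stack: []
LOAD_FAST q → push 5. Stack: [5]
RETURN_VALUE → return 5.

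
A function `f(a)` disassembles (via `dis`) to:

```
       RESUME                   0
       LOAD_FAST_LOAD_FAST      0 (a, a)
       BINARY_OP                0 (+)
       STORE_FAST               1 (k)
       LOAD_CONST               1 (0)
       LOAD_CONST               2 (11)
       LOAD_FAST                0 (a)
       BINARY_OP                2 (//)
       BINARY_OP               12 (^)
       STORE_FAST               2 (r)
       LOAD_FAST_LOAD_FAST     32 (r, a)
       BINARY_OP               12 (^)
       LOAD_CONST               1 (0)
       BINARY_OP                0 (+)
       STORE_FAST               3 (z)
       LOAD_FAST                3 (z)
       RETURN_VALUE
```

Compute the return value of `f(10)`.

11

LOAD_FAST_LOAD_FAST a,a → push 10,10. Stack: [10, 10]
BINARY_OP + → 10 + 10 = 20. Stack: [20]
STORE_FAST k → k=20. Stack: []
LOAD_CONST → push 0. Stack: [0]
LOAD_CONST → push 11. Stack: [0, 11]
LOAD_FAST a → push 10. Stack: [0, 11, 10]
BINARY_OP // → 11 // 10 = 1. Stack: [0, 1]
BINARY_OP ^ → 0 ^ 1 = 1. Stack: [1]
STORE_FAST r → r=1. Stack: []
LOAD_FAST_LOAD_FAST r,a → push 1,10. Stack: [1, 10]
BINARY_OP ^ → 1 ^ 10 = 11. Stack: [11]
LOAD_CONST → push 0. Stack: [11, 0]
BINARY_OP + → 11 + 0 = 11. Stack: [11]
STORE_FAST z → z=11. Stack: []
LOAD_FAST z → push 11. Stack: [11]
RETURN_VALUE → return 11.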